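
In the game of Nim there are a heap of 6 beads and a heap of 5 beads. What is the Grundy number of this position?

3

Write each in binary and XOR column by column:
  110  (6)
  101  (5)
  ---
  011  (3)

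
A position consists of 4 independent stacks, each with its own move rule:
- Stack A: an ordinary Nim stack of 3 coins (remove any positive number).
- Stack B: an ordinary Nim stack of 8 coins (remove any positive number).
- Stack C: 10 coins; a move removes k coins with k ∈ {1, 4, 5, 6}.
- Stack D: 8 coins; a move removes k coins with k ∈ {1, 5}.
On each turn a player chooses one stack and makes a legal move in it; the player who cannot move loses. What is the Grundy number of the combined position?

10

Stack A is a plain Nim stack of size 3, so its Grundy value is 3.
Stack B is a plain Nim stack of size 8, so its Grundy value is 8.
For stack C, compute g(0), g(1), … with moves {1, 4, 5, 6}:
k:     0  1  2  3  4  5  6  7  8  9 10
g(k):  0  1  0  1  2  3  2  3  4  0  1
So g(10) = 1.
Build the Grundy sequence for stack D with g(k) = mex{g(k−s) : s ∈ {1, 5}, s ≤ k}:
k:     0  1  2  3  4  5  6  7  8
g(k):  0  1  0  1  0  1  0  1  0
So g(8) = 0.
By the Sprague-Grundy theorem, the Grundy value of a sum of independent games is the XOR of the component values.
Combined value = 3 ⊕ 8 ⊕ 1 ⊕ 0 = 10.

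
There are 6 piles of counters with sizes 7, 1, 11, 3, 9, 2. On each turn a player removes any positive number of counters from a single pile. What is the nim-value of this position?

Bitwise XOR of the heap sizes:
  0111  (7)
  0001  (1)
  1011  (11)
  0011  (3)
  1001  (9)
  0010  (2)
  ----
  0101  (5)

5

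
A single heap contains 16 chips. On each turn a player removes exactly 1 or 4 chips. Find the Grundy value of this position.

1

Compute g(0), g(1), … for moves {1, 4}:
k:     0  1  2  3  4  5  6  7  8  9 10 11 12 13 14 15 16
g(k):  0  1  0  1  2  0  1  0  1  2  0  1  0  1  2  0  1
So g(16) = 1.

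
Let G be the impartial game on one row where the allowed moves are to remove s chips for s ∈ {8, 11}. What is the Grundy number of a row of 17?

Compute g(0), g(1), … for moves {8, 11}:
k:     0  1  2  3  4  5  6  7  8  9 10 11 12 13 14 15 16 17
g(k):  0  0  0  0  0  0  0  0  1  1  1  1  1  1  1  1  2  2
So g(17) = 2.

2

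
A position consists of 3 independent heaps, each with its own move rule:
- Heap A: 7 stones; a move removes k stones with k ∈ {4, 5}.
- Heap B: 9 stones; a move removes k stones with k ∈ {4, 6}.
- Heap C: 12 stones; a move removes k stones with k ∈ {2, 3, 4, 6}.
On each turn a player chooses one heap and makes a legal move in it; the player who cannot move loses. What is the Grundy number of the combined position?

For heap A, compute g(0), g(1), … with moves {4, 5}:
g(0) = mex{} = 0
g(1) = mex{} = 0
g(2) = mex{} = 0
g(3) = mex{} = 0
g(4) = mex{0} = 1
g(5) = mex{0} = 1
g(6) = mex{0} = 1
g(7) = mex{0} = 1
So g(7) = 1.
Grundy values for heap B (subtraction set {4, 6}):
g(0) = mex{} = 0
g(1) = mex{} = 0
g(2) = mex{} = 0
g(3) = mex{} = 0
g(4) = mex{0} = 1
g(5) = mex{0} = 1
g(6) = mex{0} = 1
g(7) = mex{0} = 1
g(8) = mex{0,1} = 2
g(9) = mex{0,1} = 2
So g(9) = 2.
Build the Grundy sequence for heap C with g(k) = mex{g(k−s) : s ∈ {2, 3, 4, 6}, s ≤ k}:
k:     0  1  2  3  4  5  6  7  8  9 10 11 12
g(k):  0  0  1  1  2  2  3  3  0  0  1  1  2
So g(12) = 2.
By the Sprague-Grundy theorem, the Grundy value of a sum of independent games is the XOR of the component values.
Combined value = 1 XOR 2 XOR 2 = 1.

1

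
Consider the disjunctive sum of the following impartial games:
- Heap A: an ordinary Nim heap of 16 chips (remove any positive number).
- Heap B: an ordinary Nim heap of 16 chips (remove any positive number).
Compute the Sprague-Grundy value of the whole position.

0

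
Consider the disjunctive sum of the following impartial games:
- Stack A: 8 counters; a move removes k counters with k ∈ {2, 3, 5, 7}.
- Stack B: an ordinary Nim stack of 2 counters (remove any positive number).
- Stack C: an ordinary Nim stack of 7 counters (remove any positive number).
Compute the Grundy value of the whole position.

Build the Grundy sequence for stack A with g(k) = mex{g(k−s) : s ∈ {2, 3, 5, 7}, s ≤ k}:
k:     0  1  2  3  4  5  6  7  8
g(k):  0  0  1  1  2  2  3  3  4
So g(8) = 4.
Stack B is a plain Nim stack of size 2, so its Grundy value is 2.
Stack C is a plain Nim stack of size 7, so its Grundy value is 7.
The value of a disjunctive sum is the nim-sum of the parts.
Combined value = 4 XOR 2 XOR 7 = 1.

1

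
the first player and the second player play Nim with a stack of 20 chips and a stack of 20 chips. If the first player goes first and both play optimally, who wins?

Compute the nim-sum pairwise:
20 ⊕ 20 = 0
The nim-sum is 0, so this is a P-position: the player to move is in a losing position under optimal play; the first player is about to move from it and so loses — the second player wins.

the second player wins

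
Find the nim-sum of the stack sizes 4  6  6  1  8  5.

Nim-sum: 4 ⊕ 6 ⊕ 6 ⊕ 1 ⊕ 8 ⊕ 5 = 8.

8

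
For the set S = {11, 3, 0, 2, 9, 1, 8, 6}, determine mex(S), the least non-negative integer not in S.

4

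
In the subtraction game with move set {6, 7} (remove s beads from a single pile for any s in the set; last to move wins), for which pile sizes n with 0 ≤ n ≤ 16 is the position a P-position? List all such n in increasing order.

0, 1, 2, 3, 4, 5, 13, 14, 15, 16

Grundy values for subtraction set {6, 7}:
k:     0  1  2  3  4  5  6  7  8  9 10 11 12 13 14 15 16
g(k):  0  0  0  0  0  0  1  1  1  1  1  1  2  0  0  0  0
The P-positions (g = 0) in 0..16 are 0, 1, 2, 3, 4, 5, 13, 14, 15, 16.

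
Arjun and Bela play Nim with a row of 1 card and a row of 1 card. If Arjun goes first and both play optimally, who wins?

Nim-sum: 1 ^ 1 = 0.
The nim-sum is 0, so this is a P-position: the player to move is in a losing position under optimal play; Arjun is about to move from it and so loses — Bela wins.

Bela wins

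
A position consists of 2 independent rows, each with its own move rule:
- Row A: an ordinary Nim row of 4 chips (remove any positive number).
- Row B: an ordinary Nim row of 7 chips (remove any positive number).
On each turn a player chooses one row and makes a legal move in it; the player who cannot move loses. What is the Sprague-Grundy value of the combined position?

3

Row A is a plain Nim row of size 4, so its Grundy value is 4.
Row B is a plain Nim row of size 7, so its Grundy value is 7.
By the Sprague-Grundy theorem, the Grundy value of a sum of independent games is the XOR of the component values.
Combined value = 4 XOR 7 = 3.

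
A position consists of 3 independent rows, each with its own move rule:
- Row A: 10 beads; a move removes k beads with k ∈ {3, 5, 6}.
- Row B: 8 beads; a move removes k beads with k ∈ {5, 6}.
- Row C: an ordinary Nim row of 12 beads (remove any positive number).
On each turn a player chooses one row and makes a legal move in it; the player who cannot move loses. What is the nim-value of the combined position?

13

Build the Grundy sequence for row A with g(k) = mex{g(k−s) : s ∈ {3, 5, 6}, s ≤ k}:
g(0) = mex{} = 0
g(1) = mex{} = 0
g(2) = mex{} = 0
g(3) = mex{0} = 1
g(4) = mex{0} = 1
g(5) = mex{0} = 1
g(6) = mex{0,1} = 2
g(7) = mex{0,1} = 2
g(8) = mex{0,1} = 2
g(9) = mex{1,2} = 0
g(10) = mex{1,2} = 0
So g(10) = 0.
Build the Grundy sequence for row B with g(k) = mex{g(k−s) : s ∈ {5, 6}, s ≤ k}:
g(0) = mex{} = 0
g(1) = mex{} = 0
g(2) = mex{} = 0
g(3) = mex{} = 0
g(4) = mex{} = 0
g(5) = mex{0} = 1
g(6) = mex{0} = 1
g(7) = mex{0} = 1
g(8) = mex{0} = 1
So g(8) = 1.
Row C is a plain Nim row of size 12, so its Grundy value is 12.
By the Sprague-Grundy theorem, the Grundy value of a sum of independent games is the XOR of the component values.
Combined value = 0 ⊕ 1 ⊕ 12 = 13.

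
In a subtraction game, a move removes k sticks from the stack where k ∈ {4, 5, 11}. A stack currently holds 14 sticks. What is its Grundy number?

1

Build the Grundy sequence with g(k) = mex{g(k−s) : s ∈ {4, 5, 11}, s ≤ k}:
g(0) = mex{} = 0
g(1) = mex{} = 0
g(2) = mex{} = 0
g(3) = mex{} = 0
g(4) = mex{0} = 1
g(5) = mex{0} = 1
g(6) = mex{0} = 1
g(7) = mex{0} = 1
g(8) = mex{0,1} = 2
g(9) = mex{1} = 0
g(10) = mex{1} = 0
g(11) = mex{0,1} = 2
g(12) = mex{0,1,2} = 3
g(13) = mex{0,2} = 1
g(14) = mex{0} = 1
So g(14) = 1.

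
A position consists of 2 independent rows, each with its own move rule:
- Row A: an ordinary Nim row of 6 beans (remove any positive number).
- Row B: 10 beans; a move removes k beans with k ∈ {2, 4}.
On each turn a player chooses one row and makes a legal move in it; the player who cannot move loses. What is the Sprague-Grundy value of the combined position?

Row A is a plain Nim row of size 6, so its Grundy value is 6.
For row B, compute g(0), g(1), … with moves {2, 4}:
g(0) = mex{} = 0
g(1) = mex{} = 0
g(2) = mex{0} = 1
g(3) = mex{0} = 1
g(4) = mex{0,1} = 2
g(5) = mex{0,1} = 2
g(6) = mex{1,2} = 0
g(7) = mex{1,2} = 0
g(8) = mex{0,2} = 1
g(9) = mex{0,2} = 1
g(10) = mex{0,1} = 2
So g(10) = 2.
The value of a disjunctive sum is the nim-sum of the parts.
Combined value = 6 XOR 2 = 4.

4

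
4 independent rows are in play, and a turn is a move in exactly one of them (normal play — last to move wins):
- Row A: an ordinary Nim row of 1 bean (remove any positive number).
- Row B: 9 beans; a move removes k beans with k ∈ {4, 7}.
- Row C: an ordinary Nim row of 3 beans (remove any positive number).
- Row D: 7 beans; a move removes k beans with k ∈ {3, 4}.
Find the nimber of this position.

Row A is a plain Nim row of size 1, so its Grundy value is 1.
Build the Grundy sequence for row B with g(k) = mex{g(k−s) : s ∈ {4, 7}, s ≤ k}:
g(0) = mex{} = 0
g(1) = mex{} = 0
g(2) = mex{} = 0
g(3) = mex{} = 0
g(4) = mex{0} = 1
g(5) = mex{0} = 1
g(6) = mex{0} = 1
g(7) = mex{0} = 1
g(8) = mex{0,1} = 2
g(9) = mex{0,1} = 2
So g(9) = 2.
Row C is a plain Nim row of size 3, so its Grundy value is 3.
For row D, compute g(0), g(1), … with moves {3, 4}:
g(0) = mex{} = 0
g(1) = mex{} = 0
g(2) = mex{} = 0
g(3) = mex{0} = 1
g(4) = mex{0} = 1
g(5) = mex{0} = 1
g(6) = mex{0,1} = 2
g(7) = mex{1} = 0
So g(7) = 0.
The value of a disjunctive sum is the nim-sum of the parts.
Combined value = 1 ⊕ 2 ⊕ 3 ⊕ 0 = 0.

0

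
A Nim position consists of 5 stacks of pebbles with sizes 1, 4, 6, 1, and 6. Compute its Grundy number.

4

Nim-sum: 1 ^ 4 ^ 6 ^ 1 ^ 6 = 4.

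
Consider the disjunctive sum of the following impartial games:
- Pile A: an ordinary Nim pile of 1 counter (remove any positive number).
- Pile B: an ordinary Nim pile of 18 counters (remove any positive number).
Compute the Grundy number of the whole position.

Pile A is a plain Nim pile of size 1, so its Grundy value is 1.
Pile B is a plain Nim pile of size 18, so its Grundy value is 18.
The value of a disjunctive sum is the nim-sum of the parts.
Combined value = 1 ⊕ 18 = 19.

19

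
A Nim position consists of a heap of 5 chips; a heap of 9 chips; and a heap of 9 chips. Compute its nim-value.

5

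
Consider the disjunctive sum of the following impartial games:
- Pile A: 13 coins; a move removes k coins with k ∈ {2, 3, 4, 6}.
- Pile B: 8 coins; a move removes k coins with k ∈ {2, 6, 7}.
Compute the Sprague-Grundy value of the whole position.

For pile A, compute g(0), g(1), … with moves {2, 3, 4, 6}:
g(0) = mex{} = 0
g(1) = mex{} = 0
g(2) = mex{0} = 1
g(3) = mex{0} = 1
g(4) = mex{0,1} = 2
g(5) = mex{0,1} = 2
g(6) = mex{0,1,2} = 3
g(7) = mex{0,1,2} = 3
g(8) = mex{1,2,3} = 0
g(9) = mex{1,2,3} = 0
g(10) = mex{0,2,3} = 1
g(11) = mex{0,2,3} = 1
g(12) = mex{0,1,3} = 2
g(13) = mex{0,1,3} = 2
So g(13) = 2.
Build the Grundy sequence for pile B with g(k) = mex{g(k−s) : s ∈ {2, 6, 7}, s ≤ k}:
k:     0  1  2  3  4  5  6  7  8
g(k):  0  0  1  1  0  0  1  1  2
So g(8) = 2.
By the Sprague-Grundy theorem, the Grundy value of a sum of independent games is the XOR of the component values.
Combined value = 2 ⊕ 2 = 0.

0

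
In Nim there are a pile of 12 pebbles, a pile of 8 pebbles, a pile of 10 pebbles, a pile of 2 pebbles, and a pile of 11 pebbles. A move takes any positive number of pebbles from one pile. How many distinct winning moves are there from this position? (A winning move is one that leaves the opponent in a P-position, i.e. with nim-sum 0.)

Nim-sum: 12 ⊕ 8 ⊕ 10 ⊕ 2 ⊕ 11 = 7.
The overall nim-sum is X = 7. A pile of size p has a winning move iff p XOR X < p (reduce it to p XOR X).
  12: 12 XOR 7 = 11 < 12 — winning move (to 11).
  8: 8 XOR 7 = 15 ≥ 8 — no move.
  10: 10 XOR 7 = 13 ≥ 10 — no move.
  2: 2 XOR 7 = 5 ≥ 2 — no move.
  11: 11 XOR 7 = 12 ≥ 11 — no move.
That gives 1 winning move.

1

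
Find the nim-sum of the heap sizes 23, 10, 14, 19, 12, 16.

Nim-sum: 23 ⊕ 10 ⊕ 14 ⊕ 19 ⊕ 12 ⊕ 16 = 28.

28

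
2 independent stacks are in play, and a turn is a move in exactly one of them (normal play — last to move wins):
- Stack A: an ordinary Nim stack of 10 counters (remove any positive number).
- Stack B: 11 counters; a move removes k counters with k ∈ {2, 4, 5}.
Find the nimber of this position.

Stack A is a plain Nim stack of size 10, so its Grundy value is 10.
Grundy values for stack B (subtraction set {2, 4, 5}):
k:     0  1  2  3  4  5  6  7  8  9 10 11
g(k):  0  0  1  1  2  2  3  0  0  1  1  2
So g(11) = 2.
The value of a disjunctive sum is the nim-sum of the parts.
Combined value = 10 ⊕ 2 = 8.

8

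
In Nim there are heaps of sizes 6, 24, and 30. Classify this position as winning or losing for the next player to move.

Nim-sum: 6 ^ 24 ^ 30 = 0.
The nim-sum is 0, so this is a P-position: the player to move is in a losing position under optimal play.

Losing position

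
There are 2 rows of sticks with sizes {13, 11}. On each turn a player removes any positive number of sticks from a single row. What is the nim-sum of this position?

6

Nim-sum: 13 ^ 11 = 6.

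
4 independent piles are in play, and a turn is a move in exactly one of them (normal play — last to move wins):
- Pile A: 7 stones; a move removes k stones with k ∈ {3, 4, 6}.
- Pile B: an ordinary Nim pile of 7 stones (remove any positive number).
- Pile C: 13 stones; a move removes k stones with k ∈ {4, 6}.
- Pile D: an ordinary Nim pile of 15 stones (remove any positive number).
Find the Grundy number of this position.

Build the Grundy sequence for pile A with g(k) = mex{g(k−s) : s ∈ {3, 4, 6}, s ≤ k}:
k:     0  1  2  3  4  5  6  7
g(k):  0  0  0  1  1  1  2  2
So g(7) = 2.
Pile B is a plain Nim pile of size 7, so its Grundy value is 7.
Build the Grundy sequence for pile C with g(k) = mex{g(k−s) : s ∈ {4, 6}, s ≤ k}:
k:     0  1  2  3  4  5  6  7  8  9 10 11 12 13
g(k):  0  0  0  0  1  1  1  1  2  2  0  0  0  0
So g(13) = 0.
Pile D is a plain Nim pile of size 15, so its Grundy value is 15.
By the Sprague-Grundy theorem, the Grundy value of a sum of independent games is the XOR of the component values.
Combined value = 2 ⊕ 7 ⊕ 0 ⊕ 15 = 10.

10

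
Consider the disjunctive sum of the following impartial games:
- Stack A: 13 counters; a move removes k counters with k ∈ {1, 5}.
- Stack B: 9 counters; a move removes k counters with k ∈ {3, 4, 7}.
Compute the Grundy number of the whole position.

Grundy values for stack A (subtraction set {1, 5}):
k:     0  1  2  3  4  5  6  7  8  9 10 11 12 13
g(k):  0  1  0  1  0  1  0  1  0  1  0  1  0  1
So g(13) = 1.
For stack B, compute g(0), g(1), … with moves {3, 4, 7}:
k:     0  1  2  3  4  5  6  7  8  9
g(k):  0  0  0  1  1  1  2  2  2  3
So g(9) = 3.
By the Sprague-Grundy theorem, the Grundy value of a sum of independent games is the XOR of the component values.
Combined value = 1 XOR 3 = 2.

2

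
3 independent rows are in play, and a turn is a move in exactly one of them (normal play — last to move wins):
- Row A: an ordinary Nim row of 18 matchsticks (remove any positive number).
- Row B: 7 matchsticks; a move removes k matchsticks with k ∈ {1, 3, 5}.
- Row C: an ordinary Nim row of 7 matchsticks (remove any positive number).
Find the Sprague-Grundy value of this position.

Row A is a plain Nim row of size 18, so its Grundy value is 18.
For row B, compute g(0), g(1), … with moves {1, 3, 5}:
k:     0  1  2  3  4  5  6  7
g(k):  0  1  0  1  0  1  0  1
So g(7) = 1.
Row C is a plain Nim row of size 7, so its Grundy value is 7.
By the Sprague-Grundy theorem, the Grundy value of a sum of independent games is the XOR of the component values.
Combined value = 18 XOR 1 XOR 7 = 20.

20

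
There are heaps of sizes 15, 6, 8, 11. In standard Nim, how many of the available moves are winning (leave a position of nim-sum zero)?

3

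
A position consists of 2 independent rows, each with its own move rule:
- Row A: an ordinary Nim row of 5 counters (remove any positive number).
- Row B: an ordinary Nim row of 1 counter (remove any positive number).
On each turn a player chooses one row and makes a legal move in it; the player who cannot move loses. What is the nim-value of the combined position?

4

Row A is a plain Nim row of size 5, so its Grundy value is 5.
Row B is a plain Nim row of size 1, so its Grundy value is 1.
By the Sprague-Grundy theorem, the Grundy value of a sum of independent games is the XOR of the component values.
Combined value = 5 XOR 1 = 4.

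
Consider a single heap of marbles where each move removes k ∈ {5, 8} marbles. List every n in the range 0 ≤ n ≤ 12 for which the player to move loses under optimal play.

0, 1, 2, 3, 4

Grundy values for subtraction set {5, 8}:
k:     0  1  2  3  4  5  6  7  8  9 10 11 12
g(k):  0  0  0  0  0  1  1  1  1  1  2  2  2
The P-positions (g = 0) in 0..12 are 0, 1, 2, 3, 4.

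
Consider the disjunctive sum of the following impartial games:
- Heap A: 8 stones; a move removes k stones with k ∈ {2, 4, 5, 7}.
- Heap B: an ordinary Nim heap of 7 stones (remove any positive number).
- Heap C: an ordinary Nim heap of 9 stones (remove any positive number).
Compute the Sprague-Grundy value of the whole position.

Grundy values for heap A (subtraction set {2, 4, 5, 7}):
g(0) = mex{} = 0
g(1) = mex{} = 0
g(2) = mex{0} = 1
g(3) = mex{0} = 1
g(4) = mex{0,1} = 2
g(5) = mex{0,1} = 2
g(6) = mex{0,1,2} = 3
g(7) = mex{0,1,2} = 3
g(8) = mex{0,1,2,3} = 4
So g(8) = 4.
Heap B is a plain Nim heap of size 7, so its Grundy value is 7.
Heap C is a plain Nim heap of size 9, so its Grundy value is 9.
By the Sprague-Grundy theorem, the Grundy value of a sum of independent games is the XOR of the component values.
Combined value = 4 XOR 7 XOR 9 = 10.

10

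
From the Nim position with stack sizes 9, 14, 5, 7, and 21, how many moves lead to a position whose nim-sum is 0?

1

In binary:
  01001  (9)
  01110  (14)
  00101  (5)
  00111  (7)
  10101  (21)
  -----
  10000  (16)
The overall nim-sum is X = 16. A stack of size p has a winning move iff p XOR X < p (reduce it to p XOR X).
  9: 9 XOR 16 = 25 ≥ 9 — no move.
  14: 14 XOR 16 = 30 ≥ 14 — no move.
  5: 5 XOR 16 = 21 ≥ 5 — no move.
  7: 7 XOR 16 = 23 ≥ 7 — no move.
  21: 21 XOR 16 = 5 < 21 — winning move (to 5).
That gives 1 winning move.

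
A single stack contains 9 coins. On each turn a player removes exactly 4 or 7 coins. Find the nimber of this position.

Grundy values for subtraction set {4, 7}:
k:     0  1  2  3  4  5  6  7  8  9
g(k):  0  0  0  0  1  1  1  1  2  2
So g(9) = 2.

2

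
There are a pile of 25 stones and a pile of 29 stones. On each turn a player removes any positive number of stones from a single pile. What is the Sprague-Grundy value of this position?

4

Bitwise XOR of the heap sizes:
  11001  (25)
  11101  (29)
  -----
  00100  (4)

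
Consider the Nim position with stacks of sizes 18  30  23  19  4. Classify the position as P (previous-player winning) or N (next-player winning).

N-position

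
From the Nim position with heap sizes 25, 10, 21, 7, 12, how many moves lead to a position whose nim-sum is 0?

3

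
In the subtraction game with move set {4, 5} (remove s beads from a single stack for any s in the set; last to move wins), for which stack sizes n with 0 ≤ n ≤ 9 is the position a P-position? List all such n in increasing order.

Build the Grundy sequence with g(k) = mex{g(k−s) : s ∈ {4, 5}, s ≤ k}:
k:     0  1  2  3  4  5  6  7  8  9
g(k):  0  0  0  0  1  1  1  1  2  0
The P-positions (g = 0) in 0..9 are 0, 1, 2, 3, 9.

0, 1, 2, 3, 9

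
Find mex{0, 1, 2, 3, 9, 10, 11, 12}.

4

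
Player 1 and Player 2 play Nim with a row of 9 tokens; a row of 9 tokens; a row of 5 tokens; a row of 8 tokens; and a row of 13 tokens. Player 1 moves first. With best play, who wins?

Player 2 wins

In binary:
  1001  (9)
  1001  (9)
  0101  (5)
  1000  (8)
  1101  (13)
  ----
  0000  (0)
The nim-sum is 0, so this is a P-position: the player to move is in a losing position under optimal play; Player 1 is about to move from it and so loses — Player 2 wins.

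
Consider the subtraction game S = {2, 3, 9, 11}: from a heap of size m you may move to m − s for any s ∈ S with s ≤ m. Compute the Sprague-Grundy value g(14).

2

Build the Grundy sequence with g(k) = mex{g(k−s) : s ∈ {2, 3, 9, 11}, s ≤ k}:
g(0) = mex{} = 0
g(1) = mex{} = 0
g(2) = mex{0} = 1
g(3) = mex{0} = 1
g(4) = mex{0,1} = 2
g(5) = mex{1} = 0
g(6) = mex{1,2} = 0
g(7) = mex{0,2} = 1
g(8) = mex{0} = 1
g(9) = mex{0,1} = 2
g(10) = mex{0,1} = 2
g(11) = mex{0,1,2} = 3
g(12) = mex{0,1,2} = 3
g(13) = mex{1,2,3} = 0
g(14) = mex{0,1,3} = 2
So g(14) = 2.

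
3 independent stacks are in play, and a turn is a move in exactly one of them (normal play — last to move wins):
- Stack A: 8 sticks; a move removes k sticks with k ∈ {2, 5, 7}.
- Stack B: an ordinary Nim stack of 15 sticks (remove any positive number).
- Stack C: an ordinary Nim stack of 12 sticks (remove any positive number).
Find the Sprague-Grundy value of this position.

1

For stack A, compute g(0), g(1), … with moves {2, 5, 7}:
k:     0  1  2  3  4  5  6  7  8
g(k):  0  0  1  1  0  2  1  3  2
So g(8) = 2.
Stack B is a plain Nim stack of size 15, so its Grundy value is 15.
Stack C is a plain Nim stack of size 12, so its Grundy value is 12.
The value of a disjunctive sum is the nim-sum of the parts.
Combined value = 2 ⊕ 15 ⊕ 12 = 1.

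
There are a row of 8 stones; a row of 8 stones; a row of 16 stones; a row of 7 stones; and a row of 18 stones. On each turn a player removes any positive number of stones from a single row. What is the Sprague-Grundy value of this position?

Nim-sum: 8 XOR 8 XOR 16 XOR 7 XOR 18 = 5.

5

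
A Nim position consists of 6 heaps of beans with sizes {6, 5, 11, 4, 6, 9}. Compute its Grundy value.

3

Nim-sum: 6 ^ 5 ^ 11 ^ 4 ^ 6 ^ 9 = 3.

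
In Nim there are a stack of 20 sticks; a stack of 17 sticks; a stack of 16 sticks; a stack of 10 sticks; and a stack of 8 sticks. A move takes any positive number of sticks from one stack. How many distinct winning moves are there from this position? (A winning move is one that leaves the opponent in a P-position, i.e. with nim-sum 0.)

3

Compute the nim-sum pairwise:
20 ^ 17 = 5
5 ^ 16 = 21
21 ^ 10 = 31
31 ^ 8 = 23
The overall nim-sum is X = 23. A stack of size p has a winning move iff p XOR X < p (reduce it to p XOR X).
  20: 20 XOR 23 = 3 < 20 — winning move (to 3).
  17: 17 XOR 23 = 6 < 17 — winning move (to 6).
  16: 16 XOR 23 = 7 < 16 — winning move (to 7).
  10: 10 XOR 23 = 29 ≥ 10 — no move.
  8: 8 XOR 23 = 31 ≥ 8 — no move.
That gives 3 winning moves.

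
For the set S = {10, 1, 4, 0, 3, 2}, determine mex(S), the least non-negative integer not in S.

5

The values 0, 1, 2, 3, 4 are all present; 5 is the first non-negative integer missing from the set.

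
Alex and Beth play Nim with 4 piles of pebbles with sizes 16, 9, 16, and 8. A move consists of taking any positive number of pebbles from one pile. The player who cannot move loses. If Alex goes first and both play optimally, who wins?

Alex wins

Compute the nim-sum pairwise:
16 ^ 9 = 25
25 ^ 16 = 9
9 ^ 8 = 1
The nim-sum is 1 ≠ 0, so this is an N-position: the player to move can win; Alex has a winning move.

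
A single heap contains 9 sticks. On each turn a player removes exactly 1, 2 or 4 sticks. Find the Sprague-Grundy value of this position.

Grundy values for subtraction set {1, 2, 4}:
g(0) = mex{} = 0
g(1) = mex{0} = 1
g(2) = mex{0,1} = 2
g(3) = mex{1,2} = 0
g(4) = mex{0,2} = 1
g(5) = mex{0,1} = 2
g(6) = mex{1,2} = 0
g(7) = mex{0,2} = 1
g(8) = mex{0,1} = 2
g(9) = mex{1,2} = 0
So g(9) = 0.

0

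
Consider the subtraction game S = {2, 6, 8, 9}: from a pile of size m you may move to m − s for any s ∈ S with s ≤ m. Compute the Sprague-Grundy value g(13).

Build the Grundy sequence with g(k) = mex{g(k−s) : s ∈ {2, 6, 8, 9}, s ≤ k}:
k:     0  1  2  3  4  5  6  7  8  9 10 11 12 13
g(k):  0  0  1  1  0  0  1  1  2  2  3  3  2  2
So g(13) = 2.

2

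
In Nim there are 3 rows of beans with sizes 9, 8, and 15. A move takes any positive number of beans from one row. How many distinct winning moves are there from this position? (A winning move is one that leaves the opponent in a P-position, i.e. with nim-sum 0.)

3

Compute the nim-sum pairwise:
9 XOR 8 = 1
1 XOR 15 = 14
The overall nim-sum is X = 14. A row of size p has a winning move iff p XOR X < p (reduce it to p XOR X).
  9: 9 XOR 14 = 7 < 9 — winning move (to 7).
  8: 8 XOR 14 = 6 < 8 — winning move (to 6).
  15: 15 XOR 14 = 1 < 15 — winning move (to 1).
That gives 3 winning moves.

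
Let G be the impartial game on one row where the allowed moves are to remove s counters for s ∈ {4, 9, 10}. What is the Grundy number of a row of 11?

Build the Grundy sequence with g(k) = mex{g(k−s) : s ∈ {4, 9, 10}, s ≤ k}:
g(0) = mex{} = 0
g(1) = mex{} = 0
g(2) = mex{} = 0
g(3) = mex{} = 0
g(4) = mex{0} = 1
g(5) = mex{0} = 1
g(6) = mex{0} = 1
g(7) = mex{0} = 1
g(8) = mex{1} = 0
g(9) = mex{0,1} = 2
g(10) = mex{0,1} = 2
g(11) = mex{0,1} = 2
So g(11) = 2.

2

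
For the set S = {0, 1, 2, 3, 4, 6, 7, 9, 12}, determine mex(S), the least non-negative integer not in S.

5

The values 0, 1, 2, 3, 4 are all present; 5 is the first non-negative integer missing from the set.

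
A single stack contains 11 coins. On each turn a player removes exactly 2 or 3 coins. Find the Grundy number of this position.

Grundy values for subtraction set {2, 3}:
g(0) = mex{} = 0
g(1) = mex{} = 0
g(2) = mex{0} = 1
g(3) = mex{0} = 1
g(4) = mex{0,1} = 2
g(5) = mex{1} = 0
g(6) = mex{1,2} = 0
g(7) = mex{0,2} = 1
g(8) = mex{0} = 1
g(9) = mex{0,1} = 2
g(10) = mex{1} = 0
g(11) = mex{1,2} = 0
So g(11) = 0.

0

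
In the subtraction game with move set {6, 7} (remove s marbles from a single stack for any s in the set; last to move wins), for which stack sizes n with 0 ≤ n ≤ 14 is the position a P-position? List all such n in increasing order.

0, 1, 2, 3, 4, 5, 13, 14

Compute g(0), g(1), … for moves {6, 7}:
k:     0  1  2  3  4  5  6  7  8  9 10 11 12 13 14
g(k):  0  0  0  0  0  0  1  1  1  1  1  1  2  0  0
The P-positions (g = 0) in 0..14 are 0, 1, 2, 3, 4, 5, 13, 14.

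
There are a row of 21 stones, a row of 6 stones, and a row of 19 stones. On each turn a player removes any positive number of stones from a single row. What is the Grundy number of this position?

0

Write each in binary and XOR column by column:
  10101  (21)
  00110  (6)
  10011  (19)
  -----
  00000  (0)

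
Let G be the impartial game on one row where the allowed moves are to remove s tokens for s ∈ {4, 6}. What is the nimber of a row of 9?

2

Grundy values for subtraction set {4, 6}:
k:     0  1  2  3  4  5  6  7  8  9
g(k):  0  0  0  0  1  1  1  1  2  2
So g(9) = 2.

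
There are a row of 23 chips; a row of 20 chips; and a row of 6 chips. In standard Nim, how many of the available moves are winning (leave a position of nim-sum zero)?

Compute the nim-sum pairwise:
23 XOR 20 = 3
3 XOR 6 = 5
The overall nim-sum is X = 5. A row of size p has a winning move iff p XOR X < p (reduce it to p XOR X).
  23: 23 XOR 5 = 18 < 23 — winning move (to 18).
  20: 20 XOR 5 = 17 < 20 — winning move (to 17).
  6: 6 XOR 5 = 3 < 6 — winning move (to 3).
That gives 3 winning moves.

3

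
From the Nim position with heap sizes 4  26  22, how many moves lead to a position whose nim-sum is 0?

1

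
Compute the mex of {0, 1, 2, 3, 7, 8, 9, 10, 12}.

4

The values 0, 1, 2, 3 are all present; 4 is the first non-negative integer missing from the set.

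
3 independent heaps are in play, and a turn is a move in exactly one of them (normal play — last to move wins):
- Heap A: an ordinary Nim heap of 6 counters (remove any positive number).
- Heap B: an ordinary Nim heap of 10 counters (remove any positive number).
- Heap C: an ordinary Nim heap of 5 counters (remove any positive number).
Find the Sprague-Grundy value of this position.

9

Heap A is a plain Nim heap of size 6, so its Grundy value is 6.
Heap B is a plain Nim heap of size 10, so its Grundy value is 10.
Heap C is a plain Nim heap of size 5, so its Grundy value is 5.
The value of a disjunctive sum is the nim-sum of the parts.
Combined value = 6 ⊕ 10 ⊕ 5 = 9.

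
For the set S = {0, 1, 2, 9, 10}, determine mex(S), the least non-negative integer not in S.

3

The values 0, 1, 2 are all present; 3 is the first non-negative integer missing from the set.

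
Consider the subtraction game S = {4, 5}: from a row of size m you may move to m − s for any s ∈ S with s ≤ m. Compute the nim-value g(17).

2

Compute g(0), g(1), … for moves {4, 5}:
k:     0  1  2  3  4  5  6  7  8  9 10 11 12 13 14 15 16 17
g(k):  0  0  0  0  1  1  1  1  2  0  0  0  0  1  1  1  1  2
So g(17) = 2.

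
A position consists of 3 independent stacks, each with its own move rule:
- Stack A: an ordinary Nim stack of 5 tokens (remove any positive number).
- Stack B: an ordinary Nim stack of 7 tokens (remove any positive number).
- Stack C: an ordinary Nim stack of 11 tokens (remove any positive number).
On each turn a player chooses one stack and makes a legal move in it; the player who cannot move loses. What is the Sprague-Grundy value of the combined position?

9

Stack A is a plain Nim stack of size 5, so its Grundy value is 5.
Stack B is a plain Nim stack of size 7, so its Grundy value is 7.
Stack C is a plain Nim stack of size 11, so its Grundy value is 11.
The value of a disjunctive sum is the nim-sum of the parts.
Combined value = 5 ⊕ 7 ⊕ 11 = 9.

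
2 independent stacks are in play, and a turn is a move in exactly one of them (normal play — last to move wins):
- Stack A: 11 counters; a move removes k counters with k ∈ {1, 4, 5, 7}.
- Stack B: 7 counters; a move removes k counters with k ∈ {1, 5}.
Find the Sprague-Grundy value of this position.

Build the Grundy sequence for stack A with g(k) = mex{g(k−s) : s ∈ {1, 4, 5, 7}, s ≤ k}:
k:     0  1  2  3  4  5  6  7  8  9 10 11
g(k):  0  1  0  1  2  3  2  3  0  1  0  1
So g(11) = 1.
Grundy values for stack B (subtraction set {1, 5}):
g(0) = mex{} = 0
g(1) = mex{0} = 1
g(2) = mex{1} = 0
g(3) = mex{0} = 1
g(4) = mex{1} = 0
g(5) = mex{0} = 1
g(6) = mex{1} = 0
g(7) = mex{0} = 1
So g(7) = 1.
The value of a disjunctive sum is the nim-sum of the parts.
Combined value = 1 XOR 1 = 0.

0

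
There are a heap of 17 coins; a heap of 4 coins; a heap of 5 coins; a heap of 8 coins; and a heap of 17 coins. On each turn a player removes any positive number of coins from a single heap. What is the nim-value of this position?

Nim-sum: 17 ^ 4 ^ 5 ^ 8 ^ 17 = 9.

9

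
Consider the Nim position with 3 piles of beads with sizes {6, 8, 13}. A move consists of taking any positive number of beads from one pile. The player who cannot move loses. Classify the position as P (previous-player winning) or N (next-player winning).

N-position

Write each in binary and XOR column by column:
  0110  (6)
  1000  (8)
  1101  (13)
  ----
  0011  (3)
The nim-sum is 3 ≠ 0, so this is an N-position: the player to move can win.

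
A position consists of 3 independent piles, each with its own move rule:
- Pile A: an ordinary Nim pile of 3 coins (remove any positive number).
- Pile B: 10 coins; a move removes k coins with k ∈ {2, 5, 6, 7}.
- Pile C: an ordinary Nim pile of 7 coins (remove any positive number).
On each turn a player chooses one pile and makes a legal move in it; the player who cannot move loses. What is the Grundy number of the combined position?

7

Pile A is a plain Nim pile of size 3, so its Grundy value is 3.
Build the Grundy sequence for pile B with g(k) = mex{g(k−s) : s ∈ {2, 5, 6, 7}, s ≤ k}:
k:     0  1  2  3  4  5  6  7  8  9 10
g(k):  0  0  1  1  0  2  1  3  2  2  3
So g(10) = 3.
Pile C is a plain Nim pile of size 7, so its Grundy value is 7.
By the Sprague-Grundy theorem, the Grundy value of a sum of independent games is the XOR of the component values.
Combined value = 3 XOR 3 XOR 7 = 7.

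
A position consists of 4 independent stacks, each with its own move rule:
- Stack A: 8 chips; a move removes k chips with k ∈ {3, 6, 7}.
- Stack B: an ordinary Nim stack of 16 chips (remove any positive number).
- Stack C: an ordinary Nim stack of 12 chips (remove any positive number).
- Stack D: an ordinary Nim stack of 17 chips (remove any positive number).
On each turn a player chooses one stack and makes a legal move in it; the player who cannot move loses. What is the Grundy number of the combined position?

15

Grundy values for stack A (subtraction set {3, 6, 7}):
k:     0  1  2  3  4  5  6  7  8
g(k):  0  0  0  1  1  1  2  2  2
So g(8) = 2.
Stack B is a plain Nim stack of size 16, so its Grundy value is 16.
Stack C is a plain Nim stack of size 12, so its Grundy value is 12.
Stack D is a plain Nim stack of size 17, so its Grundy value is 17.
The value of a disjunctive sum is the nim-sum of the parts.
Combined value = 2 ⊕ 16 ⊕ 12 ⊕ 17 = 15.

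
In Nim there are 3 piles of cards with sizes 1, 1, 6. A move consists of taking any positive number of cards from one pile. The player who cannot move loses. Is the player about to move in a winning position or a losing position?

Winning position

Bitwise XOR of the heap sizes:
  001  (1)
  001  (1)
  110  (6)
  ---
  110  (6)
The nim-sum is 6 ≠ 0, so this is an N-position: the player to move can win.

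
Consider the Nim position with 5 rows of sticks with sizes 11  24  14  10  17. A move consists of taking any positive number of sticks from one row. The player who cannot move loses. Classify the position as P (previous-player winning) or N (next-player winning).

N-position

Nim-sum: 11 ^ 24 ^ 14 ^ 10 ^ 17 = 6.
The nim-sum is 6 ≠ 0, so this is an N-position: the player to move can win.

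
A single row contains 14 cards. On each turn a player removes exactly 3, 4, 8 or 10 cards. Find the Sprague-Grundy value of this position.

0

Compute g(0), g(1), … for moves {3, 4, 8, 10}:
k:     0  1  2  3  4  5  6  7  8  9 10 11 12 13 14
g(k):  0  0  0  1  1  1  2  0  2  3  1  3  4  0  0
So g(14) = 0.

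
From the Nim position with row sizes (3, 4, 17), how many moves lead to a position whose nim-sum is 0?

1

Nim-sum: 3 XOR 4 XOR 17 = 22.
The overall nim-sum is X = 22. A row of size p has a winning move iff p XOR X < p (reduce it to p XOR X).
  3: 3 XOR 22 = 21 ≥ 3 — no move.
  4: 4 XOR 22 = 18 ≥ 4 — no move.
  17: 17 XOR 22 = 7 < 17 — winning move (to 7).
That gives 1 winning move.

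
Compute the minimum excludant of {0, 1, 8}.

The values 0, 1 are all present; 2 is the first non-negative integer missing from the set.

2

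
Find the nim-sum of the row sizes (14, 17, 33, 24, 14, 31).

55

In binary:
  001110  (14)
  010001  (17)
  100001  (33)
  011000  (24)
  001110  (14)
  011111  (31)
  ------
  110111  (55)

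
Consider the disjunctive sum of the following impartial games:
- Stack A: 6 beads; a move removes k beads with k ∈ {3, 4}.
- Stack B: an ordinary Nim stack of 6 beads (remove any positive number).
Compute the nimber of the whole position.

4

Grundy values for stack A (subtraction set {3, 4}):
k:     0  1  2  3  4  5  6
g(k):  0  0  0  1  1  1  2
So g(6) = 2.
Stack B is a plain Nim stack of size 6, so its Grundy value is 6.
The value of a disjunctive sum is the nim-sum of the parts.
Combined value = 2 ⊕ 6 = 4.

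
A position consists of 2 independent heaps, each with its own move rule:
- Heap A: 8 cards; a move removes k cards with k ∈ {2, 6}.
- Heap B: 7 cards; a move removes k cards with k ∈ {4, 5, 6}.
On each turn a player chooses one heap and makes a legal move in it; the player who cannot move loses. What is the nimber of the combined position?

1

Grundy values for heap A (subtraction set {2, 6}):
k:     0  1  2  3  4  5  6  7  8
g(k):  0  0  1  1  0  0  1  1  0
So g(8) = 0.
Build the Grundy sequence for heap B with g(k) = mex{g(k−s) : s ∈ {4, 5, 6}, s ≤ k}:
k:     0  1  2  3  4  5  6  7
g(k):  0  0  0  0  1  1  1  1
So g(7) = 1.
By the Sprague-Grundy theorem, the Grundy value of a sum of independent games is the XOR of the component values.
Combined value = 0 ⊕ 1 = 1.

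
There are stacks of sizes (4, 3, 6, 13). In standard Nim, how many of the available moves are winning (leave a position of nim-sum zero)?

1

In binary:
  0100  (4)
  0011  (3)
  0110  (6)
  1101  (13)
  ----
  1100  (12)
The overall nim-sum is X = 12. A stack of size p has a winning move iff p XOR X < p (reduce it to p XOR X).
  4: 4 XOR 12 = 8 ≥ 4 — no move.
  3: 3 XOR 12 = 15 ≥ 3 — no move.
  6: 6 XOR 12 = 10 ≥ 6 — no move.
  13: 13 XOR 12 = 1 < 13 — winning move (to 1).
That gives 1 winning move.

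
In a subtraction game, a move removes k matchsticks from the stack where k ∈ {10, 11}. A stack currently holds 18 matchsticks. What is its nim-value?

Compute g(0), g(1), … for moves {10, 11}:
k:     0  1  2  3  4  5  6  7  8  9 10 11 12 13 14 15 16 17 18
g(k):  0  0  0  0  0  0  0  0  0  0  1  1  1  1  1  1  1  1  1
So g(18) = 1.

1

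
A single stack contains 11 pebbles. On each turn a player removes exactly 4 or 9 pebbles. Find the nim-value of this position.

2

Build the Grundy sequence with g(k) = mex{g(k−s) : s ∈ {4, 9}, s ≤ k}:
k:     0  1  2  3  4  5  6  7  8  9 10 11
g(k):  0  0  0  0  1  1  1  1  0  2  2  2
So g(11) = 2.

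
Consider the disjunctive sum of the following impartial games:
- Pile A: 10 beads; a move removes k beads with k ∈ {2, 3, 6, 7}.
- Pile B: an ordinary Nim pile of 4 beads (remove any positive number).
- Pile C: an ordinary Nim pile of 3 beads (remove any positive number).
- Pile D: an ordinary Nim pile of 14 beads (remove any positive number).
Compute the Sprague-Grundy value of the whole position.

For pile A, compute g(0), g(1), … with moves {2, 3, 6, 7}:
k:     0  1  2  3  4  5  6  7  8  9 10
g(k):  0  0  1  1  2  0  3  1  2  0  0
So g(10) = 0.
Pile B is a plain Nim pile of size 4, so its Grundy value is 4.
Pile C is a plain Nim pile of size 3, so its Grundy value is 3.
Pile D is a plain Nim pile of size 14, so its Grundy value is 14.
By the Sprague-Grundy theorem, the Grundy value of a sum of independent games is the XOR of the component values.
Combined value = 0 XOR 4 XOR 3 XOR 14 = 9.

9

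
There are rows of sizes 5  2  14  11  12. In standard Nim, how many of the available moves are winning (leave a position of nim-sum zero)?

Bitwise XOR of the heap sizes:
  0101  (5)
  0010  (2)
  1110  (14)
  1011  (11)
  1100  (12)
  ----
  1110  (14)
The overall nim-sum is X = 14. A row of size p has a winning move iff p XOR X < p (reduce it to p XOR X).
  5: 5 XOR 14 = 11 ≥ 5 — no move.
  2: 2 XOR 14 = 12 ≥ 2 — no move.
  14: 14 XOR 14 = 0 < 14 — winning move (to 0).
  11: 11 XOR 14 = 5 < 11 — winning move (to 5).
  12: 12 XOR 14 = 2 < 12 — winning move (to 2).
That gives 3 winning moves.

3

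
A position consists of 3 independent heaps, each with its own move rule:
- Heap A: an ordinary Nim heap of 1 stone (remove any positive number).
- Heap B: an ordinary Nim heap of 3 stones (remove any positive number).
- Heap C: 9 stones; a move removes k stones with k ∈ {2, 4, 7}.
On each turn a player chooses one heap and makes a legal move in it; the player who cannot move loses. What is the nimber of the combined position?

2

Heap A is a plain Nim heap of size 1, so its Grundy value is 1.
Heap B is a plain Nim heap of size 3, so its Grundy value is 3.
Grundy values for heap C (subtraction set {2, 4, 7}):
k:     0  1  2  3  4  5  6  7  8  9
g(k):  0  0  1  1  2  2  0  3  1  0
So g(9) = 0.
The value of a disjunctive sum is the nim-sum of the parts.
Combined value = 1 ⊕ 3 ⊕ 0 = 2.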